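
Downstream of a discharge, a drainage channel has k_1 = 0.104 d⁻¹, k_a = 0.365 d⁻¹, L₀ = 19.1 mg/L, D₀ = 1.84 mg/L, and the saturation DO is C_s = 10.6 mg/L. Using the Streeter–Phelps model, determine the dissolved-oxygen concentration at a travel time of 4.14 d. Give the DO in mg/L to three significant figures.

DO ≈ 6.93 mg/L

k_1 L₀/(k_a−k_1) = 0.104×19.1/(0.365−0.104) = 1.986/0.2610 = 7.611 mg/L.
e^(−k_1 t) = e^(−0.104×4.140) = 0.6501; e^(−k_a t) = e^(−0.365×4.140) = 0.2207.
D = 7.611 × (0.6501 − 0.2207) + 1.84 × 0.2207 = 3.269 + 0.4060 = 3.675 mg/L.
DO = C_s − D = 10.6 − 3.675 = 6.925 mg/L.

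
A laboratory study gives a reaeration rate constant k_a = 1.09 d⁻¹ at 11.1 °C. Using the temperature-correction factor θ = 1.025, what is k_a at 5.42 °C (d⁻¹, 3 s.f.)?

k_a(T₂) = k_a(T₁) · θ^(T₂−T₁) = 1.09 × 1.025^(5.42−11.1)
= 1.09 × 1.025^-5.68 = 1.09 × 0.8691 = 0.9474 d⁻¹.

k_a ≈ 0.947 d⁻¹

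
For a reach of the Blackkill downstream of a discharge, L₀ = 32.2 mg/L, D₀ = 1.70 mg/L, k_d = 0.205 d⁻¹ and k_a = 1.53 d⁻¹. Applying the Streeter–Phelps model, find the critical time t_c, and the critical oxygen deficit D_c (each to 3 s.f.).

t_c ≈ 1.20 d; D_c ≈ 3.37 mg/L

t_c = [1/(k_a−k_d)] ln[(k_a/k_d)(1 − D₀(k_a−k_d)/(k_d L₀))]
= [1/(1.53−0.205)] ln[(1.53/0.205)(1 − 1.70×1.325/(0.205×32.2))]
= (1/1.325) ln[7.463 × 0.6588] = 0.7547 × ln(4.917) = 0.7547 × 1.593 = 1.202 d.
L(t_c) = L₀ e^(−k_d t_c) = 32.2 × 0.7816 = 25.17 mg/L, and at the critical point k_a D_c = k_d L, so D_c = (0.205/1.53) × 25.17 = 3.372 mg/L.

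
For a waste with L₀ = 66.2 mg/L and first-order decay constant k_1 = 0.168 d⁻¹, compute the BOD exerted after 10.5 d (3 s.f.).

y_t = L₀(1 − e^(−k_1 t)) = 66.2 × (1 − e^(−0.168×10.5))
= 66.2 × (1 − 0.1714) = 66.2 × 0.8286 = 54.86 mg/L.

y ≈ 54.9 mg/L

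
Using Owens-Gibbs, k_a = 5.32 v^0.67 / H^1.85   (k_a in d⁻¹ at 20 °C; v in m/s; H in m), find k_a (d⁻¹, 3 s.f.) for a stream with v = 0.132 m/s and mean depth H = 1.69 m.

k_a ≈ 0.519 d⁻¹

k_a = 5.32 × 0.132^0.67 / 1.69^1.85 = 5.32 × 0.2575 / 2.640 = 0.5189 d⁻¹.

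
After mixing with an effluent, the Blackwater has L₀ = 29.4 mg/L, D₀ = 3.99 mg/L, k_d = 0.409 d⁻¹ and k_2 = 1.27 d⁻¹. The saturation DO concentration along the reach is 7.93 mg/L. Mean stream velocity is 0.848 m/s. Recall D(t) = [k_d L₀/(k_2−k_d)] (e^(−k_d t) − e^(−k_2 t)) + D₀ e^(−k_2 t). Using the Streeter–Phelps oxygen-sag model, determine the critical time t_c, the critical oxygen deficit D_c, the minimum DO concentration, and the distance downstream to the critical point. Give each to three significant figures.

At the critical point dD/dt = 0, so k_d L₀ e^(−k_d t) = k_2 D. Substituting D(t) from the Streeter–Phelps equation and solving for t gives
t_c = ln[(k_2/k_d)(1 − D₀(k_2−k_d)/(k_d L₀))] / (k_2−k_d).
Here k_2−k_d = 0.8610 d⁻¹ and 1 − D₀(k_2−k_d)/(k_d L₀) = 1 − 3.99×0.8610/(0.409×29.4) = 0.7143, so
t_c = ln(3.105 × 0.7143) / 0.8610 = 0.7966 / 0.8610 = 0.9252 d.
D_c = (k_d/k_2) L₀ e^(−k_d t_c) = (0.409/1.27) × 29.4 × e^(−0.409×0.9252) = 0.3220 × 29.4 × 0.6849 = 6.485 mg/L.
Minimum DO = C_s − D_c = 7.93 − 6.485 = 1.445 mg/L.
x_c = v t_c = 0.848 m/s × 0.9252 d × 86400 s/d = 67790 m ≈ 67.8 km.

t_c ≈ 0.925 d; D_c ≈ 6.49 mg/L; min DO ≈ 1.44 mg/L; x_c ≈ 67.8 km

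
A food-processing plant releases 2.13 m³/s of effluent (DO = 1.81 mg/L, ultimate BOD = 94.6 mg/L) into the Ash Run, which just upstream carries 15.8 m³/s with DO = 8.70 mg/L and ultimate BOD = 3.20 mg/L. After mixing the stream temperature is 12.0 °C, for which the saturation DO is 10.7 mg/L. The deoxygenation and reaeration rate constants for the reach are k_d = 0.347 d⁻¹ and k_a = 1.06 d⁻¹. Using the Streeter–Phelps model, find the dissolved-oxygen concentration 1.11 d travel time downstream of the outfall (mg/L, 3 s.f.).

Mixed DO = (15.8×8.70 + 2.13×1.81)/(15.8+2.13) = 141.3/17.93 = 7.882 mg/L.
Mixed L₀ = (15.8×3.20 + 2.13×94.6)/(17.93) = 252.1/17.93 = 14.06 mg/L.
Initial deficit D₀ = C_s − DO₀ = 10.7 − 7.882 = 2.818 mg/L.
D(1.11) = [0.347×14.06/(1.06−0.347)](e^(−0.347×1.11) − e^(−1.06×1.11)) + 2.818 e^(−1.06×1.11)
= 6.842 × (0.6803 − 0.3083) + 2.818 × 0.3083 = 3.414 mg/L.
DO = 10.7 − 3.414 = 7.286 mg/L.

DO ≈ 7.29 mg/L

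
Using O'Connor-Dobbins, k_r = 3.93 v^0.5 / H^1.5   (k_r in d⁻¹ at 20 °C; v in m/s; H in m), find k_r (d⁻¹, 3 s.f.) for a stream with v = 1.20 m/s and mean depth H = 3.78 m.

k_r = 3.93 × 1.20^0.5 / 3.78^1.5 = 3.93 × 1.095 / 7.349 = 0.5858 d⁻¹.

k_r ≈ 0.586 d⁻¹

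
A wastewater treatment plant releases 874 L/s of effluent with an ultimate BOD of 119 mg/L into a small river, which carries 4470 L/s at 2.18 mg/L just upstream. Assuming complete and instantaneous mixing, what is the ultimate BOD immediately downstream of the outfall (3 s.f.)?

21.3 mg/L

Flow-weighted mixing: C = (Q_r C_r + Q_w C_w)/(Q_r + Q_w)
= (4470×2.18 + 874×119)/(4470 + 874) = 113800/5344 = 21.29 mg/L.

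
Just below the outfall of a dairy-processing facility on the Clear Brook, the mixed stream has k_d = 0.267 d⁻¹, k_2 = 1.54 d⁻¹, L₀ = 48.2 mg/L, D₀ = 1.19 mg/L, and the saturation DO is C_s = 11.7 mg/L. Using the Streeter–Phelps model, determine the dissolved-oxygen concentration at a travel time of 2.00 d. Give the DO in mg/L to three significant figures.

k_d L₀/(k_2−k_d) = 0.267×48.2/(1.54−0.267) = 12.87/1.273 = 10.11 mg/L.
e^(−k_d t) = e^(−0.267×2.000) = 0.5863; e^(−k_2 t) = e^(−1.54×2.000) = 0.04596.
D = 10.11 × (0.5863 − 0.04596) + 1.19 × 0.04596 = 5.462 + 0.05469 = 5.517 mg/L.
DO = C_s − D = 11.7 − 5.517 = 6.183 mg/L.

DO ≈ 6.18 mg/L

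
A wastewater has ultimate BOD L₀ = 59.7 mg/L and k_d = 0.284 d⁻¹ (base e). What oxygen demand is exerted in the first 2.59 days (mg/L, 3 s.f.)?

y_t = L₀(1 − e^(−k_d t)) = 59.7 × (1 − e^(−0.284×2.59))
= 59.7 × (1 − 0.4792) = 59.7 × 0.5208 = 31.09 mg/L.

y ≈ 31.1 mg/L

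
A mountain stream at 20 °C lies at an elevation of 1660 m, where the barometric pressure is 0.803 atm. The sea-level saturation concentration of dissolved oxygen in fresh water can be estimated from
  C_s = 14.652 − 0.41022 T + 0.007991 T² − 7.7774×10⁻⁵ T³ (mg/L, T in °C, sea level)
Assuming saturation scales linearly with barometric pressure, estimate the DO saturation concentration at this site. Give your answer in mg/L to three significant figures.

At sea level: C_s = 14.652 − 0.41022×20 + 0.007991×20² − 7.7774×10⁻⁵×20³ = 9.022 mg/L.
Pressure correction: C_s' = 9.022 × 0.803 = 7.245 mg/L.

C_s ≈ 7.24 mg/L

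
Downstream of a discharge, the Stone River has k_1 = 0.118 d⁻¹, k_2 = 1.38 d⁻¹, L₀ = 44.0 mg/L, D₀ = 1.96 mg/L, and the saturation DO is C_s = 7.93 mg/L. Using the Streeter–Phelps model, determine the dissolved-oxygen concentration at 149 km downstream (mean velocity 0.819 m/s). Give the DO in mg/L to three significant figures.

DO ≈ 4.84 mg/L

Travel time t = x/v = 149 km / (0.819 m/s) = 149000 m / 0.819 m/s = 181900 s = 2.106 d.
k_1 L₀/(k_2−k_1) = 0.118×44.0/(1.38−0.118) = 5.192/1.262 = 4.114 mg/L.
e^(−k_1 t) = e^(−0.118×2.106) = 0.7800; e^(−k_2 t) = e^(−1.38×2.106) = 0.05470.
D = 4.114 × (0.7800 − 0.05470) + 1.96 × 0.05470 = 2.984 + 0.1072 = 3.091 mg/L.
DO = C_s − D = 7.93 − 3.091 = 4.839 mg/L.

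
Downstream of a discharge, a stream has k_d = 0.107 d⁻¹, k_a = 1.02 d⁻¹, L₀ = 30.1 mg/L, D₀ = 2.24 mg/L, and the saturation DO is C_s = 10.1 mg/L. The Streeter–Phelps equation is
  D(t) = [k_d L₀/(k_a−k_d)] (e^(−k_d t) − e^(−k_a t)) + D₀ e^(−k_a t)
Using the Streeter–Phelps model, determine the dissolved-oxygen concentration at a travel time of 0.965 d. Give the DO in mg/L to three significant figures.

k_d L₀/(k_a−k_d) = 0.107×30.1/(1.02−0.107) = 3.221/0.9130 = 3.528 mg/L.
e^(−k_d t) = e^(−0.107×0.9650) = 0.9019; e^(−k_a t) = e^(−1.02×0.9650) = 0.3737.
D = 3.528 × (0.9019 − 0.3737) + 2.24 × 0.3737 = 1.863 + 0.8371 = 2.700 mg/L.
DO = C_s − D = 10.1 − 2.700 = 7.400 mg/L.

DO ≈ 7.40 mg/L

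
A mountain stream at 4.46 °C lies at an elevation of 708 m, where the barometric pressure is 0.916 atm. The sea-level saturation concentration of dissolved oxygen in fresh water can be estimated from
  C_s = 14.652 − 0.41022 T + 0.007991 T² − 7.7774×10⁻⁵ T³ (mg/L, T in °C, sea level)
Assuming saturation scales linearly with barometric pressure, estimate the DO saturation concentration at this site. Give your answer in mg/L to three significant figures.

C_s ≈ 11.9 mg/L

At sea level: C_s = 14.652 − 0.41022×4.46 + 0.007991×4.46² − 7.7774×10⁻⁵×4.46³ = 12.97 mg/L.
Pressure correction: C_s' = 12.97 × 0.916 = 11.88 mg/L.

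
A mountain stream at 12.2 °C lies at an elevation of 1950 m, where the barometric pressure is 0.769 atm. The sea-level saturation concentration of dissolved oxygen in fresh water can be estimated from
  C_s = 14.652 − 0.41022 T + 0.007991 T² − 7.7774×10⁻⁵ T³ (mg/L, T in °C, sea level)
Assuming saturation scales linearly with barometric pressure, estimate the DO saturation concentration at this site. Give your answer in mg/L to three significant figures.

C_s ≈ 8.22 mg/L

At sea level: C_s = 14.652 − 0.41022×12.2 + 0.007991×12.2² − 7.7774×10⁻⁵×12.2³ = 10.70 mg/L.
Pressure correction: C_s' = 10.70 × 0.769 = 8.225 mg/L.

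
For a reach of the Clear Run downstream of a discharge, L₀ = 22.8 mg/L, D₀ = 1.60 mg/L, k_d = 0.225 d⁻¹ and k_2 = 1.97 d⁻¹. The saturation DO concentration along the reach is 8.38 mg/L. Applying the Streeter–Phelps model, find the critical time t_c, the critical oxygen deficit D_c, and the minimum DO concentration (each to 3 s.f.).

t_c ≈ 0.793 d; D_c ≈ 2.18 mg/L; min DO ≈ 6.20 mg/L

At the critical point dD/dt = 0, so k_d L₀ e^(−k_d t) = k_2 D. Substituting D(t) from the Streeter–Phelps equation and solving for t gives
t_c = ln[(k_2/k_d)(1 − D₀(k_2−k_d)/(k_d L₀))] / (k_2−k_d).
Here k_2−k_d = 1.745 d⁻¹ and 1 − D₀(k_2−k_d)/(k_d L₀) = 1 − 1.60×1.745/(0.225×22.8) = 0.4558, so
t_c = ln(8.756 × 0.4558) / 1.745 = 1.384 / 1.745 = 0.7931 d.
D_c = (k_d/k_2) L₀ e^(−k_d t_c) = (0.225/1.97) × 22.8 × e^(−0.225×0.7931) = 0.1142 × 22.8 × 0.8366 = 2.178 mg/L.
Minimum DO = C_s − D_c = 8.38 − 2.178 = 6.202 mg/L.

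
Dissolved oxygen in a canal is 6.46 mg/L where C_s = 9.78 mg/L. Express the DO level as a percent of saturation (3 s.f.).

% saturation = C/C_s × 100 = 6.46/9.78 × 100 = 66.1 %.

66.1 % saturation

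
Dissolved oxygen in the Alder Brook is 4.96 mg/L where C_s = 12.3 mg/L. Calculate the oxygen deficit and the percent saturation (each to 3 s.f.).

D ≈ 7.34 mg/L; 40.3 % saturation

D = C_s − C = 12.3 − 4.96 = 7.34 mg/L.
% saturation = 4.96/12.3 × 100 = 40.3 %.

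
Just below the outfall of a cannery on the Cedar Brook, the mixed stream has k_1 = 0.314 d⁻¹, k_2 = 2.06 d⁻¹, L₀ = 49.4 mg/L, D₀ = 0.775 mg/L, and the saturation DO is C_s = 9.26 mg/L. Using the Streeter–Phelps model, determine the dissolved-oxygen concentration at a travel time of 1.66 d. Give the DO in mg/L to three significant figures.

DO ≈ 4.25 mg/L

k_1 L₀/(k_2−k_1) = 0.314×49.4/(2.06−0.314) = 15.51/1.746 = 8.884 mg/L.
e^(−k_1 t) = e^(−0.314×1.660) = 0.5938; e^(−k_2 t) = e^(−2.06×1.660) = 0.03273.
D = 8.884 × (0.5938 − 0.03273) + 0.775 × 0.03273 = 4.984 + 0.02536 = 5.010 mg/L.
DO = C_s − D = 9.26 − 5.010 = 4.250 mg/L.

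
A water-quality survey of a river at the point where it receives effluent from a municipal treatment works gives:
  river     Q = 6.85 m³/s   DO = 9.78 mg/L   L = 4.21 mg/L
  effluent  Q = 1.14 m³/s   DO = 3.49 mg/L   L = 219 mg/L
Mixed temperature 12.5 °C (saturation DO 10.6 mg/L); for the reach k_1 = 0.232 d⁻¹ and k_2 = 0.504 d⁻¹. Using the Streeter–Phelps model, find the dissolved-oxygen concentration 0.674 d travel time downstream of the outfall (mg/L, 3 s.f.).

DO ≈ 5.12 mg/L

Mixed DO = (6.85×9.78 + 1.14×3.49)/(6.85+1.14) = 70.97/7.990 = 8.883 mg/L.
Mixed L₀ = (6.85×4.21 + 1.14×219)/(7.990) = 278.5/7.990 = 34.86 mg/L.
Initial deficit D₀ = C_s − DO₀ = 10.6 − 8.883 = 1.717 mg/L.
D(0.674) = [0.232×34.86/(0.504−0.232)](e^(−0.232×0.674) − e^(−0.504×0.674)) + 1.717 e^(−0.504×0.674)
= 29.73 × (0.8552 − 0.7120) + 1.717 × 0.7120 = 5.482 mg/L.
DO = 10.6 − 5.482 = 5.118 mg/L.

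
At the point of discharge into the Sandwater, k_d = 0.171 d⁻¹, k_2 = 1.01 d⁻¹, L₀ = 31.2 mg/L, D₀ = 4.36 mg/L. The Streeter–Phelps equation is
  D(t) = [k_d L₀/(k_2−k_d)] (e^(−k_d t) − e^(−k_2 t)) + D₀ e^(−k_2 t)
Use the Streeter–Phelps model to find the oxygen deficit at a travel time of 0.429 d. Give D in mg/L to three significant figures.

k_d L₀/(k_2−k_d) = 0.171×31.2/(1.01−0.171) = 5.335/0.8390 = 6.359 mg/L.
e^(−k_d t) = e^(−0.171×0.4290) = 0.9293; e^(−k_2 t) = e^(−1.01×0.4290) = 0.6484.
D = 6.359 × (0.9293 − 0.6484) + 4.36 × 0.6484 = 1.786 + 2.827 = 4.613 mg/L.

D ≈ 4.61 mg/L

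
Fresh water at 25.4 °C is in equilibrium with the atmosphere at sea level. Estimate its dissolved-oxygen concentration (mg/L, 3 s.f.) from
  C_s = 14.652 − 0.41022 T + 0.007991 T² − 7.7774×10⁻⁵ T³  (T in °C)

C_s = 14.652 − 0.41022×25.4 + 0.007991×25.4² − 7.7774×10⁻⁵×25.4³ = 8.113 mg/L.

C_s ≈ 8.11 mg/L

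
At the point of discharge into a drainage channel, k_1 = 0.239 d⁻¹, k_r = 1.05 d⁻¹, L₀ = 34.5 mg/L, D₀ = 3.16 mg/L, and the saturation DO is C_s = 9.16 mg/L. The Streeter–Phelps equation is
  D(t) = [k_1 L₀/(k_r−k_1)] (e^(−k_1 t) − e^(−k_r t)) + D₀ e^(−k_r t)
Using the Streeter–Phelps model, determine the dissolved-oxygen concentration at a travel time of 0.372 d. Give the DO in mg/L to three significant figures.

DO ≈ 4.60 mg/L

k_1 L₀/(k_r−k_1) = 0.239×34.5/(1.05−0.239) = 8.245/0.8110 = 10.17 mg/L.
e^(−k_1 t) = e^(−0.239×0.3720) = 0.9149; e^(−k_r t) = e^(−1.05×0.3720) = 0.6767.
D = 10.17 × (0.9149 − 0.6767) + 3.16 × 0.6767 = 2.423 + 2.138 = 4.561 mg/L.
DO = C_s − D = 9.16 − 4.561 = 4.599 mg/L.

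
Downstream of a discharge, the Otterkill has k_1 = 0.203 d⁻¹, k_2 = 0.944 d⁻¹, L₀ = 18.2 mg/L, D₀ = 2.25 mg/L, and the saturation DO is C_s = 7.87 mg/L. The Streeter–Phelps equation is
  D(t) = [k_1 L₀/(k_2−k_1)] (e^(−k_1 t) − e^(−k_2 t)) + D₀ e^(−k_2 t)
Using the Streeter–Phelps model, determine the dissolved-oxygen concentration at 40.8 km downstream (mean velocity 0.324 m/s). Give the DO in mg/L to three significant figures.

Travel time t = x/v = 40.8 km / (0.324 m/s) = 40800 m / 0.324 m/s = 125900 s = 1.457 d.
k_1 L₀/(k_2−k_1) = 0.203×18.2/(0.944−0.203) = 3.695/0.7410 = 4.986 mg/L.
e^(−k_1 t) = e^(−0.203×1.457) = 0.7439; e^(−k_2 t) = e^(−0.944×1.457) = 0.2526.
D = 4.986 × (0.7439 − 0.2526) + 2.25 × 0.2526 = 2.449 + 0.5684 = 3.018 mg/L.
DO = C_s − D = 7.87 − 3.018 = 4.852 mg/L.

DO ≈ 4.85 mg/L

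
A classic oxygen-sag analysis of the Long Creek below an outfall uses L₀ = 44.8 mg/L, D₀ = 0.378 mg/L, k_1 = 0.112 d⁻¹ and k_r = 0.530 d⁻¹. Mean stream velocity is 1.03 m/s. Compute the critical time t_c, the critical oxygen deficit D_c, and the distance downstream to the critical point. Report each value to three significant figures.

t_c ≈ 3.64 d; D_c ≈ 6.30 mg/L; x_c ≈ 324 km

With k_r/k_1 = 4.732 and 1 − D₀(k_r−k_1)/(k_1 L₀) = 0.9685,
t_c = ln(4.732 × 0.9685) / (0.530 − 0.112) = ln(4.583) / 0.4180 = 1.522/0.4180 = 3.642 d.
L(t_c) = L₀ e^(−k_1 t_c) = 44.8 × 0.6650 = 29.79 mg/L, and at the critical point k_r D_c = k_1 L, so D_c = (0.112/0.530) × 29.79 = 6.296 mg/L.
x_c = v t_c = 1.03 m/s × 3.642 d × 86400 s/d = 324100 m ≈ 324 km.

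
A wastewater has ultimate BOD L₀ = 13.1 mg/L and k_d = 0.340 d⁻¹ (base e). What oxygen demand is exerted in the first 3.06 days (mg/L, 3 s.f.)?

y_t = L₀(1 − e^(−k_d t)) = 13.1 × (1 − e^(−0.340×3.06))
= 13.1 × (1 − 0.3533) = 13.1 × 0.6467 = 8.472 mg/L.

y ≈ 8.47 mg/L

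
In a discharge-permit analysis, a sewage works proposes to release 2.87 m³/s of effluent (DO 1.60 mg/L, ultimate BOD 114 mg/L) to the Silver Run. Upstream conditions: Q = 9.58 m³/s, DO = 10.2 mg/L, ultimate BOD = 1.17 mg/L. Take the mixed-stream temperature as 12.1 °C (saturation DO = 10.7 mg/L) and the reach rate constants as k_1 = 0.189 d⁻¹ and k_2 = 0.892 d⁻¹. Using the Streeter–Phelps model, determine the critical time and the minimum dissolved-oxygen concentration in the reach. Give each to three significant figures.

Mixed DO = (9.58×10.2 + 2.87×1.60)/(9.58+2.87) = 102.3/12.45 = 8.218 mg/L.
Mixed L₀ = (9.58×1.17 + 2.87×114)/(12.45) = 338.4/12.45 = 27.18 mg/L.
Initial deficit D₀ = C_s − DO₀ = 10.7 − 8.218 = 2.482 mg/L.
t_c = (1/0.7030) ln[(0.892/0.189)(1 − 2.482×0.7030/(0.189×27.18))] = 1.422 × ln(3.116) = 1.617 d.
D_c = (0.189/0.892) × 27.18 × e^(−0.189×1.617) = 0.2119 × 27.18 × 0.7367 = 4.243 mg/L.
Minimum DO = 10.7 − 4.243 = 6.457 mg/L.

t_c ≈ 1.62 d; minimum DO ≈ 6.46 mg/L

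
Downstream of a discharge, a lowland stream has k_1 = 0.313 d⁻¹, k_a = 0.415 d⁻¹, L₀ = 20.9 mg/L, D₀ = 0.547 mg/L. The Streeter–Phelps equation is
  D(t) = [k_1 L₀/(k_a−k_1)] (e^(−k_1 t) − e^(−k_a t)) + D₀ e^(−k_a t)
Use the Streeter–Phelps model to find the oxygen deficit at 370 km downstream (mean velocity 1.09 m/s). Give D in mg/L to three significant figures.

D ≈ 6.30 mg/L

Travel time t = x/v = 370 km / (1.09 m/s) = 370000 m / 1.09 m/s = 339400 s = 3.929 d.
k_1 L₀/(k_a−k_1) = 0.313×20.9/(0.415−0.313) = 6.542/0.1020 = 64.13 mg/L.
e^(−k_1 t) = e^(−0.313×3.929) = 0.2924; e^(−k_a t) = e^(−0.415×3.929) = 0.1958.
D = 64.13 × (0.2924 − 0.1958) + 0.547 × 0.1958 = 6.191 + 0.1071 = 6.298 mg/L.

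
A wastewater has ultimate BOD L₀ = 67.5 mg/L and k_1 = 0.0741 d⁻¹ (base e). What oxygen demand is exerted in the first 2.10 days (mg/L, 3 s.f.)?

y ≈ 9.73 mg/L

y_t = L₀(1 − e^(−k_1 t)) = 67.5 × (1 − e^(−0.0741×2.10))
= 67.5 × (1 − 0.8559) = 67.5 × 0.1441 = 9.727 mg/L.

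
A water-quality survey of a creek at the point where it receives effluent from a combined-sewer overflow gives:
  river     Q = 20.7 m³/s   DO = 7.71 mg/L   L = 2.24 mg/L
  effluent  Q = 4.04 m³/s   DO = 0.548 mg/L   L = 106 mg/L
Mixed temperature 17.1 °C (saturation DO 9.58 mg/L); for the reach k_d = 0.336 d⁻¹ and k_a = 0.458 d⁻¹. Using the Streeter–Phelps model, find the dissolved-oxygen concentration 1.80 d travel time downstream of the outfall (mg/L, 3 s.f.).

DO ≈ 2.56 mg/L

Mixed DO = (20.7×7.71 + 4.04×0.548)/(20.7+4.04) = 161.8/24.74 = 6.540 mg/L.
Mixed L₀ = (20.7×2.24 + 4.04×106)/(24.74) = 474.6/24.74 = 19.18 mg/L.
Initial deficit D₀ = C_s − DO₀ = 9.58 − 6.540 = 3.040 mg/L.
D(1.80) = [0.336×19.18/(0.458−0.336)](e^(−0.336×1.80) − e^(−0.458×1.80)) + 3.040 e^(−0.458×1.80)
= 52.83 × (0.5462 − 0.4385) + 3.040 × 0.4385 = 7.022 mg/L.
DO = 9.58 − 7.022 = 2.558 mg/L.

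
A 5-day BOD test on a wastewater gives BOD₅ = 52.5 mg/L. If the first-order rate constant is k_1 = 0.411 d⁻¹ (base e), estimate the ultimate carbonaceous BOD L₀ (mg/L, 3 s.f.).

L₀ ≈ 60.2 mg/L

BOD₅ = L₀(1 − e^(−5k_1)) ⇒ L₀ = BOD₅ / (1 − e^(−5×0.411))
= 52.5 / (1 − 0.1281) = 52.5 / 0.8719 = 60.21 mg/L.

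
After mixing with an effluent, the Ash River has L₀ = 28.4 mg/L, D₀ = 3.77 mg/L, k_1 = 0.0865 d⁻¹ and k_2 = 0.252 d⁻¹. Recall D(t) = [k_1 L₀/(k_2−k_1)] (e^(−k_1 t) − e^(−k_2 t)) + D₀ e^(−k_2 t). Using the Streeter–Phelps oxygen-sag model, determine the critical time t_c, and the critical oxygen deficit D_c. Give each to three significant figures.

With k_2/k_1 = 2.913 and 1 − D₀(k_2−k_1)/(k_1 L₀) = 0.7460,
t_c = ln(2.913 × 0.7460) / (0.252 − 0.0865) = ln(2.173) / 0.1655 = 0.7763/0.1655 = 4.690 d.
L(t_c) = L₀ e^(−k_1 t_c) = 28.4 × 0.6665 = 18.93 mg/L, and at the critical point k_2 D_c = k_1 L, so D_c = (0.0865/0.252) × 18.93 = 6.497 mg/L.

t_c ≈ 4.69 d; D_c ≈ 6.50 mg/L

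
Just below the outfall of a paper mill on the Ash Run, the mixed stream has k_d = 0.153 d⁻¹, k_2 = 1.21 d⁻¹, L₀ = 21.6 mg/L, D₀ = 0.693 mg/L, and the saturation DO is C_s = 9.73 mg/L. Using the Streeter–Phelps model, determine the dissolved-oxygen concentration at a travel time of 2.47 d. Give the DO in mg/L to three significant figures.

k_d L₀/(k_2−k_d) = 0.153×21.6/(1.21−0.153) = 3.305/1.057 = 3.127 mg/L.
e^(−k_d t) = e^(−0.153×2.470) = 0.6853; e^(−k_2 t) = e^(−1.21×2.470) = 0.05035.
D = 3.127 × (0.6853 − 0.05035) + 0.693 × 0.05035 = 1.985 + 0.03489 = 2.020 mg/L.
DO = C_s − D = 9.73 − 2.020 = 7.710 mg/L.

DO ≈ 7.71 mg/L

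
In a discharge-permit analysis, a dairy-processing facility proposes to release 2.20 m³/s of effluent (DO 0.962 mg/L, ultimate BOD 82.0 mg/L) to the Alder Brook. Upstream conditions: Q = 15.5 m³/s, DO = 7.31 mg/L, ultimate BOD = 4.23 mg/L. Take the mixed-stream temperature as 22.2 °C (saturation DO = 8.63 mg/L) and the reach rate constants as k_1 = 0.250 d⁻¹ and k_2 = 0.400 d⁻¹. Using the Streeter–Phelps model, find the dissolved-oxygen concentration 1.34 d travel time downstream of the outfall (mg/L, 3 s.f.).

Mixed DO = (15.5×7.31 + 2.20×0.962)/(15.5+2.20) = 115.4/17.70 = 6.521 mg/L.
Mixed L₀ = (15.5×4.23 + 2.20×82.0)/(17.70) = 246.0/17.70 = 13.90 mg/L.
Initial deficit D₀ = C_s − DO₀ = 8.63 − 6.521 = 2.109 mg/L.
D(1.34) = [0.250×13.90/(0.400−0.250)](e^(−0.250×1.34) − e^(−0.400×1.34)) + 2.109 e^(−0.400×1.34)
= 23.16 × (0.7153 − 0.5851) + 2.109 × 0.5851 = 4.251 mg/L.
DO = 8.63 − 4.251 = 4.379 mg/L.

DO ≈ 4.38 mg/L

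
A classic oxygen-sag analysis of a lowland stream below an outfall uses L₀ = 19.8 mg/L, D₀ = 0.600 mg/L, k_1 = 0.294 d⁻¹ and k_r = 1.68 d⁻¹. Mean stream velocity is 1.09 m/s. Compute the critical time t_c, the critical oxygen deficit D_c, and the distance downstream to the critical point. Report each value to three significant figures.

t_c ≈ 1.15 d; D_c ≈ 2.47 mg/L; x_c ≈ 108 km

At the critical point dD/dt = 0, so k_1 L₀ e^(−k_1 t) = k_r D. Substituting D(t) from the Streeter–Phelps equation and solving for t gives
t_c = ln[(k_r/k_1)(1 − D₀(k_r−k_1)/(k_1 L₀))] / (k_r−k_1).
Here k_r−k_1 = 1.386 d⁻¹ and 1 − D₀(k_r−k_1)/(k_1 L₀) = 1 − 0.600×1.386/(0.294×19.8) = 0.8571, so
t_c = ln(5.714 × 0.8571) / 1.386 = 1.589 / 1.386 = 1.146 d.
L(t_c) = L₀ e^(−k_1 t_c) = 19.8 × 0.7139 = 14.14 mg/L, and at the critical point k_r D_c = k_1 L, so D_c = (0.294/1.68) × 14.14 = 2.474 mg/L.
x_c = v t_c = 1.09 m/s × 1.146 d × 86400 s/d = 108000 m ≈ 108 km.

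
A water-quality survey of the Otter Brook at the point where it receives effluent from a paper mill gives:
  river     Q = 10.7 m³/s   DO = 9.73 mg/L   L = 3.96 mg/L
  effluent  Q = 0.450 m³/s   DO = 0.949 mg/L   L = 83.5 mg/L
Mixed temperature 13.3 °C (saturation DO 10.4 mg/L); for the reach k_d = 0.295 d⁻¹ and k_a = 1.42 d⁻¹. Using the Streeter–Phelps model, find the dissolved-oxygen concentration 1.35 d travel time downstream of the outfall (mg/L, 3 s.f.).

Mixed DO = (10.7×9.73 + 0.450×0.949)/(10.7+0.450) = 104.5/11.15 = 9.376 mg/L.
Mixed L₀ = (10.7×3.96 + 0.450×83.5)/(11.15) = 79.95/11.15 = 7.170 mg/L.
Initial deficit D₀ = C_s − DO₀ = 10.4 − 9.376 = 1.024 mg/L.
D(1.35) = [0.295×7.170/(1.42−0.295)](e^(−0.295×1.35) − e^(−1.42×1.35)) + 1.024 e^(−1.42×1.35)
= 1.880 × (0.6715 − 0.1470) + 1.024 × 0.1470 = 1.137 mg/L.
DO = 10.4 − 1.137 = 9.263 mg/L.

DO ≈ 9.26 mg/L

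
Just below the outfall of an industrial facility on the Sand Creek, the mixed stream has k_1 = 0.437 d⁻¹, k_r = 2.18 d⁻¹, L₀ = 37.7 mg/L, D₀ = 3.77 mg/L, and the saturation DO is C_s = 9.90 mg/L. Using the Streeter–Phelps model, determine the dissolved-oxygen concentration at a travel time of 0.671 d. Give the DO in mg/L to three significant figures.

k_1 L₀/(k_r−k_1) = 0.437×37.7/(2.18−0.437) = 16.47/1.743 = 9.452 mg/L.
e^(−k_1 t) = e^(−0.437×0.6710) = 0.7459; e^(−k_r t) = e^(−2.18×0.6710) = 0.2316.
D = 9.452 × (0.7459 − 0.2316) + 3.77 × 0.2316 = 4.861 + 0.8731 = 5.734 mg/L.
DO = C_s − D = 9.90 − 5.734 = 4.166 mg/L.

DO ≈ 4.17 mg/L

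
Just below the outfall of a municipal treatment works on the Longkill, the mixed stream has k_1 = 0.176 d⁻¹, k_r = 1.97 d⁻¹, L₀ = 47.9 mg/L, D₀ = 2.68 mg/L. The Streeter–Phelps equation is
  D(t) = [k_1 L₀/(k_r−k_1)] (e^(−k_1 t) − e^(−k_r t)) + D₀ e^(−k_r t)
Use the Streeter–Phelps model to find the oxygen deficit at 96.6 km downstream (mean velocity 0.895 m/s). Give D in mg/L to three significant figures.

D ≈ 3.60 mg/L

Travel time t = x/v = 96.6 km / (0.895 m/s) = 96600 m / 0.895 m/s = 107900 s = 1.249 d.
k_1 L₀/(k_r−k_1) = 0.176×47.9/(1.97−0.176) = 8.430/1.794 = 4.699 mg/L.
e^(−k_1 t) = e^(−0.176×1.249) = 0.8026; e^(−k_r t) = e^(−1.97×1.249) = 0.08535.
D = 4.699 × (0.8026 − 0.08535) + 2.68 × 0.08535 = 3.371 + 0.2287 = 3.599 mg/L.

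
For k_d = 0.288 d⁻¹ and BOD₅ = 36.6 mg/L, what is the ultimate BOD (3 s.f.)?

L₀ ≈ 48.0 mg/L

BOD₅ = L₀(1 − e^(−5k_d)) ⇒ L₀ = BOD₅ / (1 − e^(−5×0.288))
= 36.6 / (1 − 0.2369) = 36.6 / 0.7631 = 47.96 mg/L.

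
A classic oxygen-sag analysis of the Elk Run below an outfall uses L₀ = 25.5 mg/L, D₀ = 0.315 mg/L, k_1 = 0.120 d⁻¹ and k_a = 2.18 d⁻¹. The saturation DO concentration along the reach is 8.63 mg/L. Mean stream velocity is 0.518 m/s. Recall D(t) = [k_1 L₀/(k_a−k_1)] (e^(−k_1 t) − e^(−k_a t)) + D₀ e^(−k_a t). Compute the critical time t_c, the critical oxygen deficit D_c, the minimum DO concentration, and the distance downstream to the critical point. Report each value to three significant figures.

t_c ≈ 1.29 d; D_c ≈ 1.20 mg/L; min DO ≈ 7.43 mg/L; x_c ≈ 57.8 km

At the critical point dD/dt = 0, so k_1 L₀ e^(−k_1 t) = k_a D. Substituting D(t) from the Streeter–Phelps equation and solving for t gives
t_c = ln[(k_a/k_1)(1 − D₀(k_a−k_1)/(k_1 L₀))] / (k_a−k_1).
Here k_a−k_1 = 2.060 d⁻¹ and 1 − D₀(k_a−k_1)/(k_1 L₀) = 1 − 0.315×2.060/(0.120×25.5) = 0.7879, so
t_c = ln(18.17 × 0.7879) / 2.060 = 2.661 / 2.060 = 1.292 d.
D_c = (k_1/k_a) L₀ e^(−k_1 t_c) = (0.120/2.18) × 25.5 × e^(−0.120×1.292) = 0.05505 × 25.5 × 0.8564 = 1.202 mg/L.
Minimum DO = C_s − D_c = 8.63 − 1.202 = 7.428 mg/L.
x_c = v t_c = 0.518 m/s × 1.292 d × 86400 s/d = 57820 m ≈ 57.8 km.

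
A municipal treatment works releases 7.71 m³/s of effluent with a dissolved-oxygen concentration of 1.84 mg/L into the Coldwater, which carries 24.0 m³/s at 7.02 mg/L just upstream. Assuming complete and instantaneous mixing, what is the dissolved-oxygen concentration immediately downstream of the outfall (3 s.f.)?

Flow-weighted mixing: C = (Q_r C_r + Q_w C_w)/(Q_r + Q_w)
= (24.0×7.02 + 7.71×1.84)/(24.0 + 7.71) = 182.7/31.71 = 5.761 mg/L.

5.76 mg/L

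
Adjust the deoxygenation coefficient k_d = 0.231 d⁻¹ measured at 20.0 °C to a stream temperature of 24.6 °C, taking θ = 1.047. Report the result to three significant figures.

k_d(T₂) = k_d(T₁) · θ^(T₂−T₁) = 0.231 × 1.047^(24.6−20.0)
= 0.231 × 1.047^4.60 = 0.231 × 1.235 = 0.2853 d⁻¹.

k_d ≈ 0.285 d⁻¹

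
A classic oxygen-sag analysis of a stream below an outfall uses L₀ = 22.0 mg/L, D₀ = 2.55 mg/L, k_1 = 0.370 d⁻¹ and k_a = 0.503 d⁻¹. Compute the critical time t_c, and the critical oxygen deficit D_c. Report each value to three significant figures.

With k_a/k_1 = 1.359 and 1 − D₀(k_a−k_1)/(k_1 L₀) = 0.9583,
t_c = ln(1.359 × 0.9583) / (0.503 − 0.370) = ln(1.303) / 0.1330 = 0.2645/0.1330 = 1.989 d.
D_c = (k_1/k_a) L₀ e^(−k_1 t_c) = (0.370/0.503) × 22.0 × e^(−0.370×1.989) = 0.7356 × 22.0 × 0.4791 = 7.753 mg/L.

t_c ≈ 1.99 d; D_c ≈ 7.75 mg/L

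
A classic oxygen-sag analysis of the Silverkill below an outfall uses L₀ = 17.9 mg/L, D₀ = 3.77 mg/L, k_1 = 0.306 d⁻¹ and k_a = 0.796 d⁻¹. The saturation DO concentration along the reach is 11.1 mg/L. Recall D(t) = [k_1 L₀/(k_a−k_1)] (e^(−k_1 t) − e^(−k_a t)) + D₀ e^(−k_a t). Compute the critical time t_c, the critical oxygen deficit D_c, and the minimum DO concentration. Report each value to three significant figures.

t_c ≈ 1.11 d; D_c ≈ 4.90 mg/L; min DO ≈ 6.20 mg/L

With k_a/k_1 = 2.601 and 1 − D₀(k_a−k_1)/(k_1 L₀) = 0.6627,
t_c = ln(2.601 × 0.6627) / (0.796 − 0.306) = ln(1.724) / 0.4900 = 0.5446/0.4900 = 1.112 d.
L(t_c) = L₀ e^(−k_1 t_c) = 17.9 × 0.7117 = 12.74 mg/L, and at the critical point k_a D_c = k_1 L, so D_c = (0.306/0.796) × 12.74 = 4.897 mg/L.
Minimum DO = C_s − D_c = 11.1 − 4.897 = 6.203 mg/L.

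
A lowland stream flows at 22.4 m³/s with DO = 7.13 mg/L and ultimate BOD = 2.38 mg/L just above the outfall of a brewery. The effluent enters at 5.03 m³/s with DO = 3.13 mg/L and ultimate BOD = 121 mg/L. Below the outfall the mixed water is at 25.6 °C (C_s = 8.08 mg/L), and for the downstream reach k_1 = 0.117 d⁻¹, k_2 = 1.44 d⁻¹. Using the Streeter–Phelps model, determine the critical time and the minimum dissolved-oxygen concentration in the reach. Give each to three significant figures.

t_c ≈ 0.722 d; minimum DO ≈ 6.28 mg/L

Mixed DO = (22.4×7.13 + 5.03×3.13)/(22.4+5.03) = 175.5/27.43 = 6.396 mg/L.
Mixed L₀ = (22.4×2.38 + 5.03×121)/(27.43) = 661.9/27.43 = 24.13 mg/L.
Initial deficit D₀ = C_s − DO₀ = 8.08 − 6.396 = 1.684 mg/L.
t_c = (1/1.323) ln[(1.44/0.117)(1 − 1.684×1.323/(0.117×24.13))] = 0.7559 × ln(2.599) = 0.7219 d.
D_c = (0.117/1.44) × 24.13 × e^(−0.117×0.7219) = 0.08125 × 24.13 × 0.9190 = 1.802 mg/L.
Minimum DO = 8.08 − 1.802 = 6.278 mg/L.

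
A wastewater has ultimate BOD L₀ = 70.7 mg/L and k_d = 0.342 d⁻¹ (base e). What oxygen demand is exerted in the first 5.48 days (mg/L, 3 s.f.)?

y ≈ 59.8 mg/L

y_t = L₀(1 − e^(−k_d t)) = 70.7 × (1 − e^(−0.342×5.48))
= 70.7 × (1 − 0.1535) = 70.7 × 0.8465 = 59.85 mg/L.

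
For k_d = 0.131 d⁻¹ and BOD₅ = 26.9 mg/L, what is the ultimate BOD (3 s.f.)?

L₀ ≈ 56.0 mg/L

BOD₅ = L₀(1 − e^(−5k_d)) ⇒ L₀ = BOD₅ / (1 − e^(−5×0.131))
= 26.9 / (1 − 0.5194) = 26.9 / 0.4806 = 55.98 mg/L.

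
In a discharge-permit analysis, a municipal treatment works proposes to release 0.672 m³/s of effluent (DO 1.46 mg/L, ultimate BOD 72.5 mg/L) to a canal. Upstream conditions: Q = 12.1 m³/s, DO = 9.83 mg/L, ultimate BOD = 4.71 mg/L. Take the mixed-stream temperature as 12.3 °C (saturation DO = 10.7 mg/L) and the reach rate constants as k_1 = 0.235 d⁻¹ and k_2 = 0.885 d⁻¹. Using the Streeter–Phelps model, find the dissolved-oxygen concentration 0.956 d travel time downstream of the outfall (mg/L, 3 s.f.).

DO ≈ 9.03 mg/L

Mixed DO = (12.1×9.83 + 0.672×1.46)/(12.1+0.672) = 119.9/12.77 = 9.390 mg/L.
Mixed L₀ = (12.1×4.71 + 0.672×72.5)/(12.77) = 105.7/12.77 = 8.277 mg/L.
Initial deficit D₀ = C_s − DO₀ = 10.7 − 9.390 = 1.310 mg/L.
D(0.956) = [0.235×8.277/(0.885−0.235)](e^(−0.235×0.956) − e^(−0.885×0.956)) + 1.310 e^(−0.885×0.956)
= 2.992 × (0.7988 − 0.4291) + 1.310 × 0.4291 = 1.669 mg/L.
DO = 10.7 − 1.669 = 9.031 mg/L.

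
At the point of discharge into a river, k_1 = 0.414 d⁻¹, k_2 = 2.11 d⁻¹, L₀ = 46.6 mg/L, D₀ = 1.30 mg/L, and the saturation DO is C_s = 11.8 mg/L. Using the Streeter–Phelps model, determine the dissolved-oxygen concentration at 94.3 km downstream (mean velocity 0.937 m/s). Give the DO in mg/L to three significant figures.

DO ≈ 5.64 mg/L

Travel time t = x/v = 94.3 km / (0.937 m/s) = 94300 m / 0.937 m/s = 100600 s = 1.165 d.
k_1 L₀/(k_2−k_1) = 0.414×46.6/(2.11−0.414) = 19.29/1.696 = 11.38 mg/L.
e^(−k_1 t) = e^(−0.414×1.165) = 0.6174; e^(−k_2 t) = e^(−2.11×1.165) = 0.08563.
D = 11.38 × (0.6174 − 0.08563) + 1.30 × 0.08563 = 6.049 + 0.1113 = 6.160 mg/L.
DO = C_s − D = 11.8 − 6.160 = 5.640 mg/L.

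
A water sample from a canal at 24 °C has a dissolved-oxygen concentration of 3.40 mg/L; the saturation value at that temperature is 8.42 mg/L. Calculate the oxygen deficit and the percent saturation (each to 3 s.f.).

D ≈ 5.02 mg/L; 40.4 % saturation

D = C_s − C = 8.42 − 3.40 = 5.02 mg/L.
% saturation = 3.40/8.42 × 100 = 40.4 %.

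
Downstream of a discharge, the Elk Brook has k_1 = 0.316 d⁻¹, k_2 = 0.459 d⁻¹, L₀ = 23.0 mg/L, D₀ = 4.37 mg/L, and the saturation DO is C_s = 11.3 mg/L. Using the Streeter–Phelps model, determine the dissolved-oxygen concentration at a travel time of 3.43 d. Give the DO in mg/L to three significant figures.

DO ≈ 3.73 mg/L

k_1 L₀/(k_2−k_1) = 0.316×23.0/(0.459−0.316) = 7.268/0.1430 = 50.83 mg/L.
e^(−k_1 t) = e^(−0.316×3.430) = 0.3383; e^(−k_2 t) = e^(−0.459×3.430) = 0.2071.
D = 50.83 × (0.3383 − 0.2071) + 4.37 × 0.2071 = 6.665 + 0.9052 = 7.571 mg/L.
DO = C_s − D = 11.3 − 7.571 = 3.729 mg/L.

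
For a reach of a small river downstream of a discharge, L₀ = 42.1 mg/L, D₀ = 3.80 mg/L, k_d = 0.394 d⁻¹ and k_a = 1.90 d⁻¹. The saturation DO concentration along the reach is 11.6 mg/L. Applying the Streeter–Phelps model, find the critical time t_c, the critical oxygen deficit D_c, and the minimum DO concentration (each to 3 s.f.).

t_c = [1/(k_a−k_d)] ln[(k_a/k_d)(1 − D₀(k_a−k_d)/(k_d L₀))]
= [1/(1.90−0.394)] ln[(1.90/0.394)(1 − 3.80×1.506/(0.394×42.1))]
= (1/1.506) ln[4.822 × 0.6550] = 0.6640 × ln(3.159) = 0.6640 × 1.150 = 0.7637 d.
L(t_c) = L₀ e^(−k_d t_c) = 42.1 × 0.7402 = 31.16 mg/L, and at the critical point k_a D_c = k_d L, so D_c = (0.394/1.90) × 31.16 = 6.462 mg/L.
Minimum DO = C_s − D_c = 11.6 − 6.462 = 5.138 mg/L.

t_c ≈ 0.764 d; D_c ≈ 6.46 mg/L; min DO ≈ 5.14 mg/L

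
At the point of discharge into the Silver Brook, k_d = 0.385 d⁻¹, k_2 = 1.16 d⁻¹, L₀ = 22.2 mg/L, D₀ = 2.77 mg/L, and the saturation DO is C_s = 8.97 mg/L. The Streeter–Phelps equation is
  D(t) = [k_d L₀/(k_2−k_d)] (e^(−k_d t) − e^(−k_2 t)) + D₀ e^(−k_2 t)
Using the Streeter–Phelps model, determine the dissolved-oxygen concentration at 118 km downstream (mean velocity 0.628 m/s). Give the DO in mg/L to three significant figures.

Travel time t = x/v = 118 km / (0.628 m/s) = 118000 m / 0.628 m/s = 187900 s = 2.175 d.
k_d L₀/(k_2−k_d) = 0.385×22.2/(1.16−0.385) = 8.547/0.7750 = 11.03 mg/L.
e^(−k_d t) = e^(−0.385×2.175) = 0.4329; e^(−k_2 t) = e^(−1.16×2.175) = 0.08024.
D = 11.03 × (0.4329 − 0.08024) + 2.77 × 0.08024 = 3.889 + 0.2223 = 4.111 mg/L.
DO = C_s − D = 8.97 − 4.111 = 4.859 mg/L.

DO ≈ 4.86 mg/L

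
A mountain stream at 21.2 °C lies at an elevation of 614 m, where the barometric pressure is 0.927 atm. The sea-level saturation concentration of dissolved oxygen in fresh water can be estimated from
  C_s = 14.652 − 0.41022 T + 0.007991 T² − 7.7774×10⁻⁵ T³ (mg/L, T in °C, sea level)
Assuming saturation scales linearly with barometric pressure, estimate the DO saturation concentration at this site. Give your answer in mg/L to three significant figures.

At sea level: C_s = 14.652 − 0.41022×21.2 + 0.007991×21.2² − 7.7774×10⁻⁵×21.2³ = 8.806 mg/L.
Pressure correction: C_s' = 8.806 × 0.927 = 8.163 mg/L.

C_s ≈ 8.16 mg/L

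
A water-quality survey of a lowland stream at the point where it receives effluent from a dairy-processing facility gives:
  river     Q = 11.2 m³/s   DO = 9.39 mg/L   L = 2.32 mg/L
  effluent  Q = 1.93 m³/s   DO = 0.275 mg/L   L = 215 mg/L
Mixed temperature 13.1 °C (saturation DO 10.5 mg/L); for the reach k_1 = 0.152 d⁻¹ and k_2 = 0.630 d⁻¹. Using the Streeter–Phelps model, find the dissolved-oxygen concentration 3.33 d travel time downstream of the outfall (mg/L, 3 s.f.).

Mixed DO = (11.2×9.39 + 1.93×0.275)/(11.2+1.93) = 105.7/13.13 = 8.050 mg/L.
Mixed L₀ = (11.2×2.32 + 1.93×215)/(13.13) = 440.9/13.13 = 33.58 mg/L.
Initial deficit D₀ = C_s − DO₀ = 10.5 − 8.050 = 2.450 mg/L.
D(3.33) = [0.152×33.58/(0.630−0.152)](e^(−0.152×3.33) − e^(−0.630×3.33)) + 2.450 e^(−0.630×3.33)
= 10.68 × (0.6028 − 0.1227) + 2.450 × 0.1227 = 5.427 mg/L.
DO = 10.5 − 5.427 = 5.073 mg/L.

DO ≈ 5.07 mg/L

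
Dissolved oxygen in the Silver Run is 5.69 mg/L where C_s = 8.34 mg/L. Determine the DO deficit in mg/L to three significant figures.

D = C_s − C = 8.34 − 5.69 = 2.65 mg/L.

D ≈ 2.65 mg/L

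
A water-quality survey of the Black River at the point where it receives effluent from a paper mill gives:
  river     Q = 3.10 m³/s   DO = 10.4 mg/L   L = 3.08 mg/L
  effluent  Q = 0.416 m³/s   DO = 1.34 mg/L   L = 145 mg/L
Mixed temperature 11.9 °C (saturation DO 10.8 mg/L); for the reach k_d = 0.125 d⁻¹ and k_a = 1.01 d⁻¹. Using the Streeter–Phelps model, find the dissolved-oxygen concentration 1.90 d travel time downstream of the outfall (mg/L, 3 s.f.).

Mixed DO = (3.10×10.4 + 0.416×1.34)/(3.10+0.416) = 32.80/3.516 = 9.328 mg/L.
Mixed L₀ = (3.10×3.08 + 0.416×145)/(3.516) = 69.87/3.516 = 19.87 mg/L.
Initial deficit D₀ = C_s − DO₀ = 10.8 − 9.328 = 1.472 mg/L.
D(1.90) = [0.125×19.87/(1.01−0.125)](e^(−0.125×1.90) − e^(−1.01×1.90)) + 1.472 e^(−1.01×1.90)
= 2.807 × (0.7886 − 0.1468) + 1.472 × 0.1468 = 2.017 mg/L.
DO = 10.8 − 2.017 = 8.783 mg/L.

DO ≈ 8.78 mg/L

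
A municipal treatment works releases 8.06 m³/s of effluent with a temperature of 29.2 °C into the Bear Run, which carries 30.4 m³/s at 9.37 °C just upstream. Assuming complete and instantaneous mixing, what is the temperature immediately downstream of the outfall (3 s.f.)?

Flow-weighted mixing: C = (Q_r C_r + Q_w C_w)/(Q_r + Q_w)
= (30.4×9.37 + 8.06×29.2)/(30.4 + 8.06) = 520.2/38.46 = 13.53 °C.

13.5 °C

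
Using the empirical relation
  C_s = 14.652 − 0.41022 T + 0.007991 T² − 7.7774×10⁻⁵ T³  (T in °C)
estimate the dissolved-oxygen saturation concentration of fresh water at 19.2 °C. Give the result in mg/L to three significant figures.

C_s ≈ 9.17 mg/L

C_s = 14.652 − 0.41022×19.2 + 0.007991×19.2² − 7.7774×10⁻⁵×19.2³ = 9.171 mg/L.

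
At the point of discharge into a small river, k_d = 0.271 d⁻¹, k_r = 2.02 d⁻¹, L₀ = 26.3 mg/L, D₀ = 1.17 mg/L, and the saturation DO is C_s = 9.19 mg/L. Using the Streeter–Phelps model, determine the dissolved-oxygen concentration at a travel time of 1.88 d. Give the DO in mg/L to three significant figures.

DO ≈ 6.81 mg/L

k_d L₀/(k_r−k_d) = 0.271×26.3/(2.02−0.271) = 7.127/1.749 = 4.075 mg/L.
e^(−k_d t) = e^(−0.271×1.880) = 0.6008; e^(−k_r t) = e^(−2.02×1.880) = 0.02242.
D = 4.075 × (0.6008 − 0.02242) + 1.17 × 0.02242 = 2.357 + 0.02624 = 2.383 mg/L.
DO = C_s − D = 9.19 − 2.383 = 6.807 mg/L.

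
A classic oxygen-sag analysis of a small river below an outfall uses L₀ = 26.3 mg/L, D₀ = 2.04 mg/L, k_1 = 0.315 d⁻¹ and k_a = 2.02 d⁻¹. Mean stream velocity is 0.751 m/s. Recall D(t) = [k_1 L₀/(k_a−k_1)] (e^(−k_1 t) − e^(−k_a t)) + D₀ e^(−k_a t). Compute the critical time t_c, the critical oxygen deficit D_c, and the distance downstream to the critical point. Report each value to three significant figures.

At the critical point dD/dt = 0, so k_1 L₀ e^(−k_1 t) = k_a D. Substituting D(t) from the Streeter–Phelps equation and solving for t gives
t_c = ln[(k_a/k_1)(1 − D₀(k_a−k_1)/(k_1 L₀))] / (k_a−k_1).
Here k_a−k_1 = 1.705 d⁻¹ and 1 − D₀(k_a−k_1)/(k_1 L₀) = 1 − 2.04×1.705/(0.315×26.3) = 0.5802, so
t_c = ln(6.413 × 0.5802) / 1.705 = 1.314 / 1.705 = 0.7706 d.
D_c = (k_1/k_a) L₀ e^(−k_1 t_c) = (0.315/2.02) × 26.3 × e^(−0.315×0.7706) = 0.1559 × 26.3 × 0.7845 = 3.217 mg/L.
x_c = v t_c = 0.751 m/s × 0.7706 d × 86400 s/d = 50000 m ≈ 50.0 km.

t_c ≈ 0.771 d; D_c ≈ 3.22 mg/L; x_c ≈ 50.0 km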